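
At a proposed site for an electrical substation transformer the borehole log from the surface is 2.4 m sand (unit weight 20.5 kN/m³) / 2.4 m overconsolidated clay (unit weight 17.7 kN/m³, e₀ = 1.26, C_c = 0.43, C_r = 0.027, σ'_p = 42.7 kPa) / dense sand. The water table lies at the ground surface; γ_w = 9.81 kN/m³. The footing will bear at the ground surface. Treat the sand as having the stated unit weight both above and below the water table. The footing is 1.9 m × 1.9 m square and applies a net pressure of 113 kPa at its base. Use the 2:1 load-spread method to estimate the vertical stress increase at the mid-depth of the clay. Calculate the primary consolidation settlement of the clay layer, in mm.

S_c ≈ 28.1 mm

Mid-depth of clay below the ground surface: z = 2.4 + 2.4/2 = 3.6 m.
Total vertical stress at mid-clay: σ_v = 20.5×2.4 + 17.7×1.2 = 70.44 kPa.
Pore pressure: u = 9.81×(3.6 − 0) = 35.316 kPa.
Initial effective stress: σ'_0 = σ_v − u = 70.44 − 35.316 = 35.124 kPa.
Stress increase at mid-clay by the 2:1 spreading method:
Δσ = qBL/((B+z)(L+z)) = 113×1.9×1.9/((1.9+3.6)(1.9+3.6)) = 13.485 kPa
Final effective stress: σ'_f = 35.124 + 13.485 = 48.609 kPa.
σ'_f = 48.609 > σ'_p = 42.7 kPa, so the stress path crosses the preconsolidation pressure — recompression up to σ'_p, then virgin compression beyond:
S_c = H/(1+e₀)·[C_r·log₁₀(σ'_p/σ'_0) + C_c·log₁₀(σ'_f/σ'_p)]
    = 2.4/2.26 × [0.027×log₁₀(42.7/35.124) + 0.43×log₁₀(48.609/42.7)]
    = 1.0619 × [0.0022902 + 0.024204] = 0.02813 m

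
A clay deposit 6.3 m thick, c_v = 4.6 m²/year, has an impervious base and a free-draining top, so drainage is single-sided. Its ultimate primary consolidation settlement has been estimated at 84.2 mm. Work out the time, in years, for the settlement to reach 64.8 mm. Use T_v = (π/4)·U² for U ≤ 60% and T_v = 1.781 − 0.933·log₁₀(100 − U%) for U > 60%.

t ≈ 4.4 years

Drainage path length: H_d = H = 6.3 m (single drainage).
U = S(t)/S_ult = 64.8/84.2 = 0.7696.
U > 60%: T_v = 1.781 − 0.933·log₁₀(100 − 76.96) = 0.5098.
t = T_v·H_d²/c_v = 0.5098×6.3²/4.6 = 4.399 years.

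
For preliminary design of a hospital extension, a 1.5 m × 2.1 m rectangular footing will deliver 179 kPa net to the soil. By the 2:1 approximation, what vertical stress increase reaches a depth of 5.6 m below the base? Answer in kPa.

Δσ_z ≈ 10.3 kPa

By the 2:1 method the load spreads at 1 horizontal : 2 vertical, so at depth z the loaded area has grown by z in each plan dimension:
Δσ = qBL/((B+z)(L+z)) = 179×1.5×2.1/((1.5+5.6)(2.1+5.6)) = 10.314 kPa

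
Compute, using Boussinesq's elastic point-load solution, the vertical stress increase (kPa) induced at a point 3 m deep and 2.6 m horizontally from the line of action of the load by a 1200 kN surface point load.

Δσ_z ≈ 15.7 kPa

Boussinesq vertical stress below a point load on an elastic half-space:
Δσ_z = 3P/(2πz²) · [1 + (r/z)²]^(−5/2)
r/z = 2.6/3 = 0.86667; [1+(r/z)²]^(−5/2) = 0.24644.
Δσ_z = 3×1200/(2π×3²) × 0.24644 = 63.662 × 0.24644 = 15.69 kPa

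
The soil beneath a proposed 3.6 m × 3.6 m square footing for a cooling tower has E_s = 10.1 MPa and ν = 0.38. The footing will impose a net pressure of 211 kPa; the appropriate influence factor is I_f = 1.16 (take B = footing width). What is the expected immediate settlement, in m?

Immediate (elastic) settlement: S_e = q·B·(1−ν²)/E_s · I_f.
E_s = 10.1 MPa = 10100 kPa.
S_e = 211 × 3.6 × (1 − 0.38²) / 10100 × 1.16
    = 211 × 3.6 × 0.8556 / 10100 × 1.16
    = 0.07464 m

S_e ≈ 0.0746 m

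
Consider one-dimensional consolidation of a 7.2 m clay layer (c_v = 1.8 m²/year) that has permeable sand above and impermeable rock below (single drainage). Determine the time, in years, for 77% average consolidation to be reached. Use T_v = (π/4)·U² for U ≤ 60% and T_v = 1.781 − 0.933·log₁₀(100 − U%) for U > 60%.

Drainage path length: H_d = H = 7.2 m (single drainage).
U > 60%: T_v = 1.781 − 0.933·log₁₀(100 − 77) = 0.51051.
t = T_v·H_d²/c_v = 0.51051×7.2²/1.8 = 14.7 years.

t ≈ 14.7 years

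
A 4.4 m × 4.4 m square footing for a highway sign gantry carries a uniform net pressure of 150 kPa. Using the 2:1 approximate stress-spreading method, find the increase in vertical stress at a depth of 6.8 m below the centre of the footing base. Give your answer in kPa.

By the 2:1 method the load spreads at 1 horizontal : 2 vertical, so at depth z the loaded area has grown by z in each plan dimension:
Δσ = qBL/((B+z)(L+z)) = 150×4.4×4.4/((4.4+6.8)(4.4+6.8)) = 23.151 kPa

Δσ_z ≈ 23.2 kPa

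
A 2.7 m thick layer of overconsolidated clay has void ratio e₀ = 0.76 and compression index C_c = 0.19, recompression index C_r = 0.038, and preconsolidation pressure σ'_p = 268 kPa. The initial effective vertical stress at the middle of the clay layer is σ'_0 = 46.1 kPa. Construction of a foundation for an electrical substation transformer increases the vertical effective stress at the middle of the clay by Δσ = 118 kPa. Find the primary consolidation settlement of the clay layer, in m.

S_c ≈ 0.0321 m

Final effective stress: σ'_f = 46.1 + 118 = 164.1 kPa.
σ'_f = 164.1 ≤ σ'_p = 268 kPa, so the clay remains overconsolidated and only the recompression index applies:
S_c = C_r·H/(1+e₀)·log₁₀(σ'_f/σ'_0) = 0.038×2.7/1.76×log₁₀(164.1/46.1)
    = 0.058296 × 0.55141 = 0.03214 m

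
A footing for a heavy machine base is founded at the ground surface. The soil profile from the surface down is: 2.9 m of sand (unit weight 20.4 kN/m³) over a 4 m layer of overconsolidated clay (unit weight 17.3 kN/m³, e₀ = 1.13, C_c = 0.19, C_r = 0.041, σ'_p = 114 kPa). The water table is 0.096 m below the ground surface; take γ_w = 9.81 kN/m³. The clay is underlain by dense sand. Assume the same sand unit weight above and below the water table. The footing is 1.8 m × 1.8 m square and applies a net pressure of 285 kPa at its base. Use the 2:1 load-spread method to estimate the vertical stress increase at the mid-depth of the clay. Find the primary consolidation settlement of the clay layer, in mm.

S_c ≈ 12.2 mm

Mid-depth of clay below the ground surface: z = 2.9 + 4/2 = 4.9 m.
Total vertical stress at mid-clay: σ_v = 20.4×2.9 + 17.3×2 = 93.76 kPa.
Pore pressure: u = 9.81×(4.9 − 0.096) = 47.127 kPa.
Initial effective stress: σ'_0 = σ_v − u = 93.76 − 47.127 = 46.633 kPa.
Stress increase at mid-clay by the 2:1 spreading method:
Δσ = qBL/((B+z)(L+z)) = 285×1.8×1.8/((1.8+4.9)(1.8+4.9)) = 20.57 kPa
Final effective stress: σ'_f = 46.633 + 20.57 = 67.203 kPa.
σ'_f = 67.203 ≤ σ'_p = 114 kPa, so the clay remains overconsolidated and only the recompression index applies:
S_c = C_r·H/(1+e₀)·log₁₀(σ'_f/σ'_0) = 0.041×4/2.13×log₁₀(67.203/46.633)
    = 0.076994 × 0.1587 = 0.01222 m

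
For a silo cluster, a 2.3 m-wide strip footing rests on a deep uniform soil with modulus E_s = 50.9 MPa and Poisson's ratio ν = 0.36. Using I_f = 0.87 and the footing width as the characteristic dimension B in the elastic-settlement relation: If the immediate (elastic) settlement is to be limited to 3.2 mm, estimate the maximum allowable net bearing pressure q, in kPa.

E_s = 50.9 MPa = 50900 kPa.
S_e = q·B·(1−ν²)/E_s · I_f  ⇒  q = S_e·E_s / (B·(1−ν²)·I_f).
q = 0.0032 × 50900 / (2.3 × 0.8704 × 0.87) = 93.52 kPa

q ≈ 93.5 kPa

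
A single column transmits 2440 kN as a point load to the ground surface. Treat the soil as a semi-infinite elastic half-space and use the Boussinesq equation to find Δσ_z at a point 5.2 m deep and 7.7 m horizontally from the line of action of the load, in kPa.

Boussinesq vertical stress below a point load on an elastic half-space:
Δσ_z = 3P/(2πz²) · [1 + (r/z)²]^(−5/2)
r/z = 7.7/5.2 = 1.4808; [1+(r/z)²]^(−5/2) = 0.054905.
Δσ_z = 3×2440/(2π×5.2²) × 0.054905 = 43.085 × 0.054905 = 2.366 kPa

Δσ_z ≈ 2.37 kPa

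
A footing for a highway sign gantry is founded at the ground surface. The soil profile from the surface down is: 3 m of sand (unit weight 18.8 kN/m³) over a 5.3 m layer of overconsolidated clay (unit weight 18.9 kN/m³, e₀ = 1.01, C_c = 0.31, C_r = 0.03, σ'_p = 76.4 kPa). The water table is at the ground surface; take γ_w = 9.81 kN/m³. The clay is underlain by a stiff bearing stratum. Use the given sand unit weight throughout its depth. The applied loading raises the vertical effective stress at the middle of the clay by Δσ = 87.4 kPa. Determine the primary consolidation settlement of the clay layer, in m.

S_c ≈ 0.225 m

Mid-depth of clay below the ground surface: z = 3 + 5.3/2 = 5.65 m.
Total vertical stress at mid-clay: σ_v = 18.8×3 + 18.9×2.65 = 106.48 kPa.
Pore pressure: u = 9.81×(5.65 − 0) = 55.427 kPa.
Initial effective stress: σ'_0 = σ_v − u = 106.48 − 55.427 = 51.053 kPa.
Final effective stress: σ'_f = 51.053 + 87.4 = 138.45 kPa.
σ'_f = 138.45 > σ'_p = 76.4 kPa, so the stress path crosses the preconsolidation pressure — recompression up to σ'_p, then virgin compression beyond:
S_c = H/(1+e₀)·[C_r·log₁₀(σ'_p/σ'_0) + C_c·log₁₀(σ'_f/σ'_p)]
    = 5.3/2.01 × [0.03×log₁₀(76.4/51.053) + 0.31×log₁₀(138.45/76.4)]
    = 2.6368 × [0.0052522 + 0.080042] = 0.2249 m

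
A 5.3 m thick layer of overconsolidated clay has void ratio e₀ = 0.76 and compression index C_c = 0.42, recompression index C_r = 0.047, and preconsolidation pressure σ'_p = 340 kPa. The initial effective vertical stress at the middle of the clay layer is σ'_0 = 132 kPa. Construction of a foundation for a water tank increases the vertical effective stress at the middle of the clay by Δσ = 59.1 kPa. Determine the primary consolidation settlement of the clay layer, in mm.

S_c ≈ 22.7 mm

Final effective stress: σ'_f = 132 + 59.1 = 191.1 kPa.
σ'_f = 191.1 ≤ σ'_p = 340 kPa, so the clay remains overconsolidated and only the recompression index applies:
S_c = C_r·H/(1+e₀)·log₁₀(σ'_f/σ'_0) = 0.047×5.3/1.76×log₁₀(191.1/132)
    = 0.14154 × 0.16069 = 0.02274 m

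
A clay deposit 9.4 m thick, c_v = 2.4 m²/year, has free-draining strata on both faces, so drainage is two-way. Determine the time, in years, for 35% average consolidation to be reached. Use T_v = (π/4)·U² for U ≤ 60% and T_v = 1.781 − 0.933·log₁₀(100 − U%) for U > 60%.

Drainage path length: H_d = H/2 = 4.7 m (double drainage).
U ≤ 60%: T_v = (π/4)·U² = (π/4)×0.35² = 0.096211.
t = T_v·H_d²/c_v = 0.096211×4.7²/2.4 = 0.8855 years.

t ≈ 0.886 years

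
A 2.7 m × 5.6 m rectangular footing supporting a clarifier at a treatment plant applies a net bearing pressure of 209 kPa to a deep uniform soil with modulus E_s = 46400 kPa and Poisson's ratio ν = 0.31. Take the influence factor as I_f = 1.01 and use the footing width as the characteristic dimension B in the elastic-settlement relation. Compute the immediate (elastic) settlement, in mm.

Immediate (elastic) settlement: S_e = q·B·(1−ν²)/E_s · I_f.
S_e = 209 × 2.7 × (1 − 0.31²) / 46400 × 1.01
    = 209 × 2.7 × 0.9039 / 46400 × 1.01
    = 0.0111 m = 11.1 mm

S_e ≈ 11.1 mm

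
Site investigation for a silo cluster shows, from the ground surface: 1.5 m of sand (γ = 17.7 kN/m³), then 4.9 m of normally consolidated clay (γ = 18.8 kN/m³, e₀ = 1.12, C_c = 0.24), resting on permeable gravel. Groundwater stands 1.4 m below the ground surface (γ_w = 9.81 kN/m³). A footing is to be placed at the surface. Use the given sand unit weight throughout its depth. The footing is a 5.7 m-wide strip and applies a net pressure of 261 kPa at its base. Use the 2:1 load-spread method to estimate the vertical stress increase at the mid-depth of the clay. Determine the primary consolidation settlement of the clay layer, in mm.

Mid-depth of clay below the ground surface: z = 1.5 + 4.9/2 = 3.95 m.
Total vertical stress at mid-clay: σ_v = 17.7×1.5 + 18.8×2.45 = 72.61 kPa.
Pore pressure: u = 9.81×(3.95 − 1.4) = 25.015 kPa.
Initial effective stress: σ'_0 = σ_v − u = 72.61 − 25.015 = 47.595 kPa.
Stress increase at mid-clay by the 2:1 spreading method:
Δσ = qB/(B+z) = 261×5.7/(5.7+3.95) = 154.17 kPa
Final effective stress: σ'_f = σ'_0 + Δσ = 47.595 + 154.17 = 201.76 kPa.
Normally consolidated clay, so the full stress increment lies on the virgin compression line:
S_c = C_c·H/(1+e₀)·log₁₀(σ'_f/σ'_0) = 0.24×4.9/(1+1.12)×log₁₀(201.76/47.595)
    = 0.55472 × 0.62727 = 0.348 m

S_c ≈ 348 mm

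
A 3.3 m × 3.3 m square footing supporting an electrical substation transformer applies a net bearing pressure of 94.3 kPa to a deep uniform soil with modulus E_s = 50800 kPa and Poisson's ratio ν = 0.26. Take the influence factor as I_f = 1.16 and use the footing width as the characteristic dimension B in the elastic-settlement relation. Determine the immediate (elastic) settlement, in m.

Immediate (elastic) settlement: S_e = q·B·(1−ν²)/E_s · I_f.
S_e = 94.3 × 3.3 × (1 − 0.26²) / 50800 × 1.16
    = 94.3 × 3.3 × 0.9324 / 50800 × 1.16
    = 0.006626 m

S_e ≈ 0.00663 m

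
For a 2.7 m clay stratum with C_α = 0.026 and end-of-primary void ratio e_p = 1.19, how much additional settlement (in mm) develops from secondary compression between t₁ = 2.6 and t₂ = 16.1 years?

Secondary compression: S_s = C_α·H/(1+e_p)·log₁₀(t₂/t₁)
S_s = 0.026×2.7/(1+1.19)×log₁₀(16.1/2.6)
    = 0.03205 × 0.7919 = 0.02538 m

S_s ≈ 25.4 mm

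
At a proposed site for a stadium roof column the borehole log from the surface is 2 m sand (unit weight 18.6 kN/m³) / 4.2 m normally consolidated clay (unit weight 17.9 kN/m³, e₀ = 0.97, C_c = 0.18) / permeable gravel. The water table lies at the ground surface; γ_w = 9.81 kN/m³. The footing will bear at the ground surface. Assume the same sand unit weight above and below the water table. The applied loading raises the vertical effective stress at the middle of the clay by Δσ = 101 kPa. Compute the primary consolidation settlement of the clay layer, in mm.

Mid-depth of clay below the ground surface: z = 2 + 4.2/2 = 4.1 m.
Total vertical stress at mid-clay: σ_v = 18.6×2 + 17.9×2.1 = 74.79 kPa.
Pore pressure: u = 9.81×(4.1 − 0) = 40.221 kPa.
Initial effective stress: σ'_0 = σ_v − u = 74.79 − 40.221 = 34.569 kPa.
Final effective stress: σ'_f = σ'_0 + Δσ = 34.569 + 101 = 135.57 kPa.
Normally consolidated clay, so the full stress increment lies on the virgin compression line:
S_c = C_c·H/(1+e₀)·log₁₀(σ'_f/σ'_0) = 0.18×4.2/(1+0.97)×log₁₀(135.57/34.569)
    = 0.38376 × 0.59348 = 0.2278 m

S_c ≈ 228 mm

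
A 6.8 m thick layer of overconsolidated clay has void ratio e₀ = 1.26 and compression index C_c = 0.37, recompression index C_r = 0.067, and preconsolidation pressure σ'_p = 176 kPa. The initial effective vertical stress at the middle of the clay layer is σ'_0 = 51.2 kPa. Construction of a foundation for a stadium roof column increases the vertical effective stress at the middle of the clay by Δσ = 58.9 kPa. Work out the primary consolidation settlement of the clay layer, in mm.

S_c ≈ 67 mm

Final effective stress: σ'_f = 51.2 + 58.9 = 110.1 kPa.
σ'_f = 110.1 ≤ σ'_p = 176 kPa, so the clay remains overconsolidated and only the recompression index applies:
S_c = C_r·H/(1+e₀)·log₁₀(σ'_f/σ'_0) = 0.067×6.8/2.26×log₁₀(110.1/51.2)
    = 0.20159 × 0.33252 = 0.06703 m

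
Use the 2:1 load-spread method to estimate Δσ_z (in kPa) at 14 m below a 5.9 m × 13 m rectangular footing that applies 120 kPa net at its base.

Δσ_z ≈ 17.1 kPa

By the 2:1 method the load spreads at 1 horizontal : 2 vertical, so at depth z the loaded area has grown by z in each plan dimension:
Δσ = qBL/((B+z)(L+z)) = 120×5.9×13/((5.9+14)(13+14)) = 17.13 kPa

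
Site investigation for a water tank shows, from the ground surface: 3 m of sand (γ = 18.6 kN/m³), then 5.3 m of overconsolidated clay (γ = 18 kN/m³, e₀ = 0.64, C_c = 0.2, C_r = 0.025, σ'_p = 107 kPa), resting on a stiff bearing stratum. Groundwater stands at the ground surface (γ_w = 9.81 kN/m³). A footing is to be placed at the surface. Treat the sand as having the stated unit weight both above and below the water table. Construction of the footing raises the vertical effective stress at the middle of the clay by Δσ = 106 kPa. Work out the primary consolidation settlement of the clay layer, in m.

S_c ≈ 0.13 m

Mid-depth of clay below the ground surface: z = 3 + 5.3/2 = 5.65 m.
Total vertical stress at mid-clay: σ_v = 18.6×3 + 18×2.65 = 103.5 kPa.
Pore pressure: u = 9.81×(5.65 − 0) = 55.427 kPa.
Initial effective stress: σ'_0 = σ_v − u = 103.5 − 55.427 = 48.073 kPa.
Final effective stress: σ'_f = 48.073 + 106 = 154.07 kPa.
σ'_f = 154.07 > σ'_p = 107 kPa, so the stress path crosses the preconsolidation pressure — recompression up to σ'_p, then virgin compression beyond:
S_c = H/(1+e₀)·[C_r·log₁₀(σ'_p/σ'_0) + C_c·log₁₀(σ'_f/σ'_p)]
    = 5.3/1.64 × [0.025×log₁₀(107/48.073) + 0.2×log₁₀(154.07/107)]
    = 3.2317 × [0.0086871 + 0.031667] = 0.1304 m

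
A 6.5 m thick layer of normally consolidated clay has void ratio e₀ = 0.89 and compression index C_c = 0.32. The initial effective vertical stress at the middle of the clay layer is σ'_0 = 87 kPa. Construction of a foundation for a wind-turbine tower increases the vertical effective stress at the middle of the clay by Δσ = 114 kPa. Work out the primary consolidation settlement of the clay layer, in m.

Final effective stress: σ'_f = σ'_0 + Δσ = 87 + 114 = 201 kPa.
Normally consolidated clay, so the full stress increment lies on the virgin compression line:
S_c = C_c·H/(1+e₀)·log₁₀(σ'_f/σ'_0) = 0.32×6.5/(1+0.89)×log₁₀(201/87)
    = 1.1005 × 0.36368 = 0.4002 m

S_c ≈ 0.4 m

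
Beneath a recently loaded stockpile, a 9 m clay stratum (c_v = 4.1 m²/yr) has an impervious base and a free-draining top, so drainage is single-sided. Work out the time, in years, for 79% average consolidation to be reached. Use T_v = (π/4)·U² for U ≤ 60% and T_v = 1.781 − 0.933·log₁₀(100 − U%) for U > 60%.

t ≈ 10.8 years

Drainage path length: H_d = H = 9 m (single drainage).
U > 60%: T_v = 1.781 − 0.933·log₁₀(100 − 79) = 0.54737.
t = T_v·H_d²/c_v = 0.54737×9²/4.1 = 10.81 years.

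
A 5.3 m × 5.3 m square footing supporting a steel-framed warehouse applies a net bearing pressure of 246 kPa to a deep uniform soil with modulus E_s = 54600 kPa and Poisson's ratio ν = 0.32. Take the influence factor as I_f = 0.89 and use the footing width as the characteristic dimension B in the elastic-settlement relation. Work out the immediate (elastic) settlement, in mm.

S_e ≈ 19.1 mm

Immediate (elastic) settlement: S_e = q·B·(1−ν²)/E_s · I_f.
S_e = 246 × 5.3 × (1 − 0.32²) / 54600 × 0.89
    = 246 × 5.3 × 0.8976 / 54600 × 0.89
    = 0.01908 m = 19.08 mm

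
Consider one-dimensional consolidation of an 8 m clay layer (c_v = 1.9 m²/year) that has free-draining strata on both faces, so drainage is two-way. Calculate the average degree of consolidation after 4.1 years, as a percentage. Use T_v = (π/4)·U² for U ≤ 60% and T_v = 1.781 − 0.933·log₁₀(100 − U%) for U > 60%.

U ≈ 75.6 %

Drainage path length: H_d = H/2 = 4 m (double drainage).
T_v = c_v·t/H_d² = 1.9×4.1/4² = 0.48687.
T_v = 0.48687 corresponds to the U > 60% branch:
U = 1 − 10^((1.781 − T_v)/0.933)/100 = 0.7562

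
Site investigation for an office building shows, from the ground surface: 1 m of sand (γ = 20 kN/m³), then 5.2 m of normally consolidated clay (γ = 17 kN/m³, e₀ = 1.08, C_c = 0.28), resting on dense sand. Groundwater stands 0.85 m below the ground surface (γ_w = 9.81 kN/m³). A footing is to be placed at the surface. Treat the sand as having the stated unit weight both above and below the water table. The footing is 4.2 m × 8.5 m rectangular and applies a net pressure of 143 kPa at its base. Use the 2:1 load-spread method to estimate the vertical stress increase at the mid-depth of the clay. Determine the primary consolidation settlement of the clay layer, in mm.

S_c ≈ 273 mm

Mid-depth of clay below the ground surface: z = 1 + 5.2/2 = 3.6 m.
Total vertical stress at mid-clay: σ_v = 20×1 + 17×2.6 = 64.2 kPa.
Pore pressure: u = 9.81×(3.6 − 0.85) = 26.978 kPa.
Initial effective stress: σ'_0 = σ_v − u = 64.2 − 26.978 = 37.222 kPa.
Stress increase at mid-clay by the 2:1 spreading method:
Δσ = qBL/((B+z)(L+z)) = 143×4.2×8.5/((4.2+3.6)(8.5+3.6)) = 54.091 kPa
Final effective stress: σ'_f = σ'_0 + Δσ = 37.222 + 54.091 = 91.313 kPa.
Normally consolidated clay, so the full stress increment lies on the virgin compression line:
S_c = C_c·H/(1+e₀)·log₁₀(σ'_f/σ'_0) = 0.28×5.2/(1+1.08)×log₁₀(91.313/37.222)
    = 0.7 × 0.38973 = 0.2728 m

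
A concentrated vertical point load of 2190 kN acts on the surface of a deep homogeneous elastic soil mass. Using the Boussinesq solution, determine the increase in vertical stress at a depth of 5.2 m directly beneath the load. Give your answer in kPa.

Δσ_z ≈ 38.7 kPa

Boussinesq vertical stress below a point load on an elastic half-space:
Δσ_z = 3P/(2πz²) · [1 + (r/z)²]^(−5/2)
r/z = 0/5.2 = 0; [1+(r/z)²]^(−5/2) = 1.
Δσ_z = 3×2190/(2π×5.2²) × 1 = 38.67 × 1 = 38.67 kPa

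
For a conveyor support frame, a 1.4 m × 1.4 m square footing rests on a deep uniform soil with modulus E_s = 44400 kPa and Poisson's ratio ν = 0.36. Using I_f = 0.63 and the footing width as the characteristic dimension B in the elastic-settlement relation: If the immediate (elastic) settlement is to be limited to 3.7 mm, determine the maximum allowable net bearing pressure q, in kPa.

S_e = q·B·(1−ν²)/E_s · I_f  ⇒  q = S_e·E_s / (B·(1−ν²)·I_f).
q = 0.0037 × 44400 / (1.4 × 0.8704 × 0.63) = 214 kPa

q ≈ 214 kPa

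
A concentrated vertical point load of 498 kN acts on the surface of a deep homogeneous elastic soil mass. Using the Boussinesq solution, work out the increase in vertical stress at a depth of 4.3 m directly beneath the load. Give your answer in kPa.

Boussinesq vertical stress below a point load on an elastic half-space:
Δσ_z = 3P/(2πz²) · [1 + (r/z)²]^(−5/2)
r/z = 0/4.3 = 0; [1+(r/z)²]^(−5/2) = 1.
Δσ_z = 3×498/(2π×4.3²) × 1 = 12.86 × 1 = 12.86 kPa

Δσ_z ≈ 12.9 kPa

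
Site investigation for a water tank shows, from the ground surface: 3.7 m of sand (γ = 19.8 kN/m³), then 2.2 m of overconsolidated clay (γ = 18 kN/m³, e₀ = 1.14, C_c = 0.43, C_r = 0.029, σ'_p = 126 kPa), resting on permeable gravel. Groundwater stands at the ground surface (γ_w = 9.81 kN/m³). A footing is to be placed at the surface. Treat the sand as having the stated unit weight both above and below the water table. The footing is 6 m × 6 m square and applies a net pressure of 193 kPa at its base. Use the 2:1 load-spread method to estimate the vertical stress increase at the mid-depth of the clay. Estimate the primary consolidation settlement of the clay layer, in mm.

Mid-depth of clay below the ground surface: z = 3.7 + 2.2/2 = 4.8 m.
Total vertical stress at mid-clay: σ_v = 19.8×3.7 + 18×1.1 = 93.06 kPa.
Pore pressure: u = 9.81×(4.8 − 0) = 47.088 kPa.
Initial effective stress: σ'_0 = σ_v − u = 93.06 − 47.088 = 45.972 kPa.
Stress increase at mid-clay by the 2:1 spreading method:
Δσ = qBL/((B+z)(L+z)) = 193×6×6/((6+4.8)(6+4.8)) = 59.568 kPa
Final effective stress: σ'_f = 45.972 + 59.568 = 105.54 kPa.
σ'_f = 105.54 ≤ σ'_p = 126 kPa, so the clay remains overconsolidated and only the recompression index applies:
S_c = C_r·H/(1+e₀)·log₁₀(σ'_f/σ'_0) = 0.029×2.2/2.14×log₁₀(105.54/45.972)
    = 0.029812 × 0.36092 = 0.01076 m

S_c ≈ 10.8 mm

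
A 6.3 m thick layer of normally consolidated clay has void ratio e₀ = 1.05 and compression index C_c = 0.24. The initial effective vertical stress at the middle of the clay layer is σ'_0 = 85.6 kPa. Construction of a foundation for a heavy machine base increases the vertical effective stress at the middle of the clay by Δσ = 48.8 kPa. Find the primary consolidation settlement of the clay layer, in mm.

S_c ≈ 145 mm

Final effective stress: σ'_f = σ'_0 + Δσ = 85.6 + 48.8 = 134.4 kPa.
Normally consolidated clay, so the full stress increment lies on the virgin compression line:
S_c = C_c·H/(1+e₀)·log₁₀(σ'_f/σ'_0) = 0.24×6.3/(1+1.05)×log₁₀(134.4/85.6)
    = 0.73756 × 0.19593 = 0.1445 m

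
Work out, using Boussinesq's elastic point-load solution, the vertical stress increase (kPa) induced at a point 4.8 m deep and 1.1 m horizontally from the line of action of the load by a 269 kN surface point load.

Boussinesq vertical stress below a point load on an elastic half-space:
Δσ_z = 3P/(2πz²) · [1 + (r/z)²]^(−5/2)
r/z = 1.1/4.8 = 0.22917; [1+(r/z)²]^(−5/2) = 0.87989.
Δσ_z = 3×269/(2π×4.8²) × 0.87989 = 5.5746 × 0.87989 = 4.905 kPa

Δσ_z ≈ 4.91 kPa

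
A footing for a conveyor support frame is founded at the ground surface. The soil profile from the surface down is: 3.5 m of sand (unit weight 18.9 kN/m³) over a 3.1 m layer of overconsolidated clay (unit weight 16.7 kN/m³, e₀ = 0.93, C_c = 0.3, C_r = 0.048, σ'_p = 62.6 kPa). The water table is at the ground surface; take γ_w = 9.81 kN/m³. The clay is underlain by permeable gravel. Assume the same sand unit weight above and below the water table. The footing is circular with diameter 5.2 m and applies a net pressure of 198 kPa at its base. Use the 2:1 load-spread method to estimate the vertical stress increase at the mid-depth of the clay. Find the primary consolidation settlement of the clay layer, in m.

S_c ≈ 0.0968 m

Mid-depth of clay below the ground surface: z = 3.5 + 3.1/2 = 5.05 m.
Total vertical stress at mid-clay: σ_v = 18.9×3.5 + 16.7×1.55 = 92.035 kPa.
Pore pressure: u = 9.81×(5.05 − 0) = 49.541 kPa.
Initial effective stress: σ'_0 = σ_v − u = 92.035 − 49.541 = 42.494 kPa.
Stress increase at mid-clay by the 2:1 spreading method:
Δσ ≈ qD²/(D+z)² = 198×5.2²/(5.2+5.05)² = 50.959 kPa
Final effective stress: σ'_f = 42.494 + 50.959 = 93.453 kPa.
σ'_f = 93.453 > σ'_p = 62.6 kPa, so the stress path crosses the preconsolidation pressure — recompression up to σ'_p, then virgin compression beyond:
S_c = H/(1+e₀)·[C_r·log₁₀(σ'_p/σ'_0) + C_c·log₁₀(σ'_f/σ'_p)]
    = 3.1/1.93 × [0.048×log₁₀(62.6/42.494) + 0.3×log₁₀(93.453/62.6)]
    = 1.6062 × [0.0080758 + 0.052206] = 0.09682 m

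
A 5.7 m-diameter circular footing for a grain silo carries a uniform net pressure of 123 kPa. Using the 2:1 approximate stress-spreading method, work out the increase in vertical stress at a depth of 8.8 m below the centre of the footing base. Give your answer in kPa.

By the 2:1 method the load spreads at 1 horizontal : 2 vertical, so at depth z the loaded area has grown by z in each plan dimension:
Δσ ≈ qD²/(D+z)² = 123×5.7²/(5.7+8.8)² = 19.007 kPa

Δσ_z ≈ 19 kPa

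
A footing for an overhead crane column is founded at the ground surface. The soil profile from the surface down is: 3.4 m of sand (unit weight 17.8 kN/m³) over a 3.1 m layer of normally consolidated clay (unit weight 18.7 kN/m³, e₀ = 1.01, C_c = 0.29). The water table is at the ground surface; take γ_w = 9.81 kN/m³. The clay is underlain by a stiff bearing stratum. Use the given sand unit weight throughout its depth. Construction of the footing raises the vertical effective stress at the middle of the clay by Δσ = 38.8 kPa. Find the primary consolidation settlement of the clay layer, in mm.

S_c ≈ 129 mm

Mid-depth of clay below the ground surface: z = 3.4 + 3.1/2 = 4.95 m.
Total vertical stress at mid-clay: σ_v = 17.8×3.4 + 18.7×1.55 = 89.505 kPa.
Pore pressure: u = 9.81×(4.95 − 0) = 48.56 kPa.
Initial effective stress: σ'_0 = σ_v − u = 89.505 − 48.56 = 40.945 kPa.
Final effective stress: σ'_f = σ'_0 + Δσ = 40.945 + 38.8 = 79.745 kPa.
Normally consolidated clay, so the full stress increment lies on the virgin compression line:
S_c = C_c·H/(1+e₀)·log₁₀(σ'_f/σ'_0) = 0.29×3.1/(1+1.01)×log₁₀(79.745/40.945)
    = 0.44726 × 0.2895 = 0.1295 m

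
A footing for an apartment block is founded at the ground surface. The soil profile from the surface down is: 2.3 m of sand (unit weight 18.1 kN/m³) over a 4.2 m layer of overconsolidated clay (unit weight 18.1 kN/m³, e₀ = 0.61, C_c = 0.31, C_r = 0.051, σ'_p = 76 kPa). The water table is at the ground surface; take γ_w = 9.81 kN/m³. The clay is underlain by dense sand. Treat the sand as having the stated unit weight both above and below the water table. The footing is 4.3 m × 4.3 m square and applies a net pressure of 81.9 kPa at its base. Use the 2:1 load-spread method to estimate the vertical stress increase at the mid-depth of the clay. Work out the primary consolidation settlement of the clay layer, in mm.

S_c ≈ 25.3 mm

Mid-depth of clay below the ground surface: z = 2.3 + 4.2/2 = 4.4 m.
Total vertical stress at mid-clay: σ_v = 18.1×2.3 + 18.1×2.1 = 79.64 kPa.
Pore pressure: u = 9.81×(4.4 − 0) = 43.164 kPa.
Initial effective stress: σ'_0 = σ_v − u = 79.64 − 43.164 = 36.476 kPa.
Stress increase at mid-clay by the 2:1 spreading method:
Δσ = qBL/((B+z)(L+z)) = 81.9×4.3×4.3/((4.3+4.4)(4.3+4.4)) = 20.007 kPa
Final effective stress: σ'_f = 36.476 + 20.007 = 56.483 kPa.
σ'_f = 56.483 ≤ σ'_p = 76 kPa, so the clay remains overconsolidated and only the recompression index applies:
S_c = C_r·H/(1+e₀)·log₁₀(σ'_f/σ'_0) = 0.051×4.2/1.61×log₁₀(56.483/36.476)
    = 0.13304 × 0.18991 = 0.02527 m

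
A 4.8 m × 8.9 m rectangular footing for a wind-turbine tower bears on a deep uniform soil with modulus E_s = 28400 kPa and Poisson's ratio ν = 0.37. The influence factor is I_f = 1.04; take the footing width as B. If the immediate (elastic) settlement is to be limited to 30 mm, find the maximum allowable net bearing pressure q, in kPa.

S_e = q·B·(1−ν²)/E_s · I_f  ⇒  q = S_e·E_s / (B·(1−ν²)·I_f).
q = 0.03 × 28400 / (4.8 × 0.8631 × 1.04) = 197.7 kPa

q ≈ 198 kPa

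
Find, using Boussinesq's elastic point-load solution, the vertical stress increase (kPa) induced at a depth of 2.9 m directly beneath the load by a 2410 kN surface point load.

Boussinesq vertical stress below a point load on an elastic half-space:
Δσ_z = 3P/(2πz²) · [1 + (r/z)²]^(−5/2)
r/z = 0/2.9 = 0; [1+(r/z)²]^(−5/2) = 1.
Δσ_z = 3×2410/(2π×2.9²) × 1 = 136.82 × 1 = 136.8 kPa

Δσ_z ≈ 137 kPa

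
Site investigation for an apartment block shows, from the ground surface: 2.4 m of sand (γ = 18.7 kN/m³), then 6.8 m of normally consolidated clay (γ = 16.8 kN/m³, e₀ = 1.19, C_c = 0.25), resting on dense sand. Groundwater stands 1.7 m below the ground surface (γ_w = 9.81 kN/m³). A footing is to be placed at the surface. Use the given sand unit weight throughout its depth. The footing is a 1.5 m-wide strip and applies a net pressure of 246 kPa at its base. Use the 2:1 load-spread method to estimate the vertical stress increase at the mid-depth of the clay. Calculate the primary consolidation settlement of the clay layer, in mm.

S_c ≈ 202 mm

Mid-depth of clay below the ground surface: z = 2.4 + 6.8/2 = 5.8 m.
Total vertical stress at mid-clay: σ_v = 18.7×2.4 + 16.8×3.4 = 102 kPa.
Pore pressure: u = 9.81×(5.8 − 1.7) = 40.221 kPa.
Initial effective stress: σ'_0 = σ_v − u = 102 − 40.221 = 61.779 kPa.
Stress increase at mid-clay by the 2:1 spreading method:
Δσ = qB/(B+z) = 246×1.5/(1.5+5.8) = 50.548 kPa
Final effective stress: σ'_f = σ'_0 + Δσ = 61.779 + 50.548 = 112.33 kPa.
Normally consolidated clay, so the full stress increment lies on the virgin compression line:
S_c = C_c·H/(1+e₀)·log₁₀(σ'_f/σ'_0) = 0.25×6.8/(1+1.19)×log₁₀(112.33/61.779)
    = 0.77626 × 0.25965 = 0.2016 m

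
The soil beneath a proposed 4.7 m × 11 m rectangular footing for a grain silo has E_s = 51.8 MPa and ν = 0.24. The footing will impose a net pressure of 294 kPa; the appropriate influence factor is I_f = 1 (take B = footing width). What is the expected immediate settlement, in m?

Immediate (elastic) settlement: S_e = q·B·(1−ν²)/E_s · I_f.
E_s = 51.8 MPa = 51800 kPa.
S_e = 294 × 4.7 × (1 − 0.24²) / 51800 × 1
    = 294 × 4.7 × 0.9424 / 51800 × 1
    = 0.02514 m

S_e ≈ 0.0251 m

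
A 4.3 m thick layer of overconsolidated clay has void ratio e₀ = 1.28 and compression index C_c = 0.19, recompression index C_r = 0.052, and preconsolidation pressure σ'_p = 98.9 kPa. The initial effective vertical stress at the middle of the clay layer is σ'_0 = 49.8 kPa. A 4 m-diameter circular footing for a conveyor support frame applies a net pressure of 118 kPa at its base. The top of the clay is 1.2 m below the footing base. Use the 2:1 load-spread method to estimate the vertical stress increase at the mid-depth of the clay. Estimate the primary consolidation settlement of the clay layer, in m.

S_c ≈ 0.0226 m

Mid-depth of clay below the footing base: z = 1.2 + 4.3/2 = 3.35 m.
Stress increase at mid-clay by the 2:1 spreading method:
Δσ ≈ qD²/(D+z)² = 118×4²/(4+3.35)² = 34.948 kPa
Final effective stress: σ'_f = 49.8 + 34.948 = 84.748 kPa.
σ'_f = 84.748 ≤ σ'_p = 98.9 kPa, so the clay remains overconsolidated and only the recompression index applies:
S_c = C_r·H/(1+e₀)·log₁₀(σ'_f/σ'_0) = 0.052×4.3/2.28×log₁₀(84.748/49.8)
    = 0.098072 × 0.2309 = 0.02264 m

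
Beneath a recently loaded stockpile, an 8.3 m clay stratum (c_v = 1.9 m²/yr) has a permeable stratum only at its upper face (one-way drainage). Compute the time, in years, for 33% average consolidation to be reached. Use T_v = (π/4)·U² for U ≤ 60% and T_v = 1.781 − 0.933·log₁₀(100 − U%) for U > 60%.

t ≈ 3.1 years

Drainage path length: H_d = H = 8.3 m (single drainage).
U ≤ 60%: T_v = (π/4)·U² = (π/4)×0.33² = 0.08553.
t = T_v·H_d²/c_v = 0.08553×8.3²/1.9 = 3.101 years.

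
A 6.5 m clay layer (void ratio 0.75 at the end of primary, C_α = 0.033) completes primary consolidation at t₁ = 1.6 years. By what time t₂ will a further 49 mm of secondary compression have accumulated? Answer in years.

t₂ ≈ 4.02 years

S_s = C_α·H/(1+e_p)·log₁₀(t₂/t₁) ⇒ log₁₀(t₂/t₁) = S_s·(1+e_p)/(C_α·H).
log₁₀(t₂/t₁) = 0.049 × (1+0.75) / (0.033×6.5) = 0.3998
t₂ = t₁ × 10^0.3998 = 1.6 × 2.511 = 4.017 years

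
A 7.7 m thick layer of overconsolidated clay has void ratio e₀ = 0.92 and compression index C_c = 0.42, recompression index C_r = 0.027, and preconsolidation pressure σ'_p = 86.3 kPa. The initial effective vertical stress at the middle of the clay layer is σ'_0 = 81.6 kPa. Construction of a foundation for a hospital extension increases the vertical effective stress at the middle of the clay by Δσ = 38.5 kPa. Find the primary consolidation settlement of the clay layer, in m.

Final effective stress: σ'_f = 81.6 + 38.5 = 120.1 kPa.
σ'_f = 120.1 > σ'_p = 86.3 kPa, so the stress path crosses the preconsolidation pressure — recompression up to σ'_p, then virgin compression beyond:
S_c = H/(1+e₀)·[C_r·log₁₀(σ'_p/σ'_0) + C_c·log₁₀(σ'_f/σ'_p)]
    = 7.7/1.92 × [0.027×log₁₀(86.3/81.6) + 0.42×log₁₀(120.1/86.3)]
    = 4.0104 × [0.00065666 + 0.060284] = 0.2444 m

S_c ≈ 0.244 m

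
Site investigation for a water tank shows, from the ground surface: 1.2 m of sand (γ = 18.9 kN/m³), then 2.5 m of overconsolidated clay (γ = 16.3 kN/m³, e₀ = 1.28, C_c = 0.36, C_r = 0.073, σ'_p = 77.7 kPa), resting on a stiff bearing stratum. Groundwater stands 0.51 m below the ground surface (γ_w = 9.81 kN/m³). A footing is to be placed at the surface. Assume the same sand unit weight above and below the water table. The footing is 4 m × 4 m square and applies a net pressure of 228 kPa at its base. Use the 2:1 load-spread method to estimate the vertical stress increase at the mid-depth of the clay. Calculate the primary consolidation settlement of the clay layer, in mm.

Mid-depth of clay below the ground surface: z = 1.2 + 2.5/2 = 2.45 m.
Total vertical stress at mid-clay: σ_v = 18.9×1.2 + 16.3×1.25 = 43.055 kPa.
Pore pressure: u = 9.81×(2.45 − 0.51) = 19.031 kPa.
Initial effective stress: σ'_0 = σ_v − u = 43.055 − 19.031 = 24.024 kPa.
Stress increase at mid-clay by the 2:1 spreading method:
Δσ = qBL/((B+z)(L+z)) = 228×4×4/((4+2.45)(4+2.45)) = 87.687 kPa
Final effective stress: σ'_f = 24.024 + 87.687 = 111.71 kPa.
σ'_f = 111.71 > σ'_p = 77.7 kPa, so the stress path crosses the preconsolidation pressure — recompression up to σ'_p, then virgin compression beyond:
S_c = H/(1+e₀)·[C_r·log₁₀(σ'_p/σ'_0) + C_c·log₁₀(σ'_f/σ'_p)]
    = 2.5/2.28 × [0.073×log₁₀(77.7/24.024) + 0.36×log₁₀(111.71/77.7)]
    = 1.0965 × [0.037214 + 0.056762] = 0.103 m

S_c ≈ 103 mm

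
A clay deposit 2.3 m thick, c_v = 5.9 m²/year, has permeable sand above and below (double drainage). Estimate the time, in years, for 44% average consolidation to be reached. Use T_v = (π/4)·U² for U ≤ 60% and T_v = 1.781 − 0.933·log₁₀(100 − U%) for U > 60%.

Drainage path length: H_d = H/2 = 1.15 m (double drainage).
U ≤ 60%: T_v = (π/4)·U² = (π/4)×0.44² = 0.15205.
t = T_v·H_d²/c_v = 0.15205×1.15²/5.9 = 0.03408 years.

t ≈ 0.0341 years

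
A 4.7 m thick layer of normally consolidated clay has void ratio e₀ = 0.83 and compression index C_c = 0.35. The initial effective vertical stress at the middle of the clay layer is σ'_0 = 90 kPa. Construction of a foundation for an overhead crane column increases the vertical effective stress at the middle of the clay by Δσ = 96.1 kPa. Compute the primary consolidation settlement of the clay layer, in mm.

S_c ≈ 284 mm

Final effective stress: σ'_f = σ'_0 + Δσ = 90 + 96.1 = 186.1 kPa.
Normally consolidated clay, so the full stress increment lies on the virgin compression line:
S_c = C_c·H/(1+e₀)·log₁₀(σ'_f/σ'_0) = 0.35×4.7/(1+0.83)×log₁₀(186.1/90)
    = 0.89891 × 0.3155 = 0.2836 m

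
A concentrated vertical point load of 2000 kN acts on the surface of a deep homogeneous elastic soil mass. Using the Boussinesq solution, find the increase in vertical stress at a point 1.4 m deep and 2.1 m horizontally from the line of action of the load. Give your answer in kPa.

Δσ_z ≈ 25.6 kPa

Boussinesq vertical stress below a point load on an elastic half-space:
Δσ_z = 3P/(2πz²) · [1 + (r/z)²]^(−5/2)
r/z = 2.1/1.4 = 1.5; [1+(r/z)²]^(−5/2) = 0.052516.
Δσ_z = 3×2000/(2π×1.4²) × 0.052516 = 487.21 × 0.052516 = 25.59 kPa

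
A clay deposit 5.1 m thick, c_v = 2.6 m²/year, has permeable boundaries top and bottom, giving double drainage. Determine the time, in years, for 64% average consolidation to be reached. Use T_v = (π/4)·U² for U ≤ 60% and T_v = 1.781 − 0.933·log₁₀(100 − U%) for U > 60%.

Drainage path length: H_d = H/2 = 2.55 m (double drainage).
U > 60%: T_v = 1.781 − 0.933·log₁₀(100 − 64) = 0.32897.
t = T_v·H_d²/c_v = 0.32897×2.55²/2.6 = 0.8227 years.

t ≈ 0.823 years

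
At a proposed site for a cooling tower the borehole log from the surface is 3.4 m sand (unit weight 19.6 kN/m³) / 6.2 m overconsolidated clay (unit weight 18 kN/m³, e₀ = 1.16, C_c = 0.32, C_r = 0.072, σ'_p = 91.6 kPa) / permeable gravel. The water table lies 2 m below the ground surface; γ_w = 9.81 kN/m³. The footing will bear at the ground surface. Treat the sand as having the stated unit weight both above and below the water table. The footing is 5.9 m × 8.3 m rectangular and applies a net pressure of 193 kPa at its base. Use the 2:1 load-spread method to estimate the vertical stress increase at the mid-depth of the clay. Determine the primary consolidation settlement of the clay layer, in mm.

Mid-depth of clay below the ground surface: z = 3.4 + 6.2/2 = 6.5 m.
Total vertical stress at mid-clay: σ_v = 19.6×3.4 + 18×3.1 = 122.44 kPa.
Pore pressure: u = 9.81×(6.5 − 2) = 44.145 kPa.
Initial effective stress: σ'_0 = σ_v − u = 122.44 − 44.145 = 78.295 kPa.
Stress increase at mid-clay by the 2:1 spreading method:
Δσ = qBL/((B+z)(L+z)) = 193×5.9×8.3/((5.9+6.5)(8.3+6.5)) = 51.5 kPa
Final effective stress: σ'_f = 78.295 + 51.5 = 129.8 kPa.
σ'_f = 129.8 > σ'_p = 91.6 kPa, so the stress path crosses the preconsolidation pressure — recompression up to σ'_p, then virgin compression beyond:
S_c = H/(1+e₀)·[C_r·log₁₀(σ'_p/σ'_0) + C_c·log₁₀(σ'_f/σ'_p)]
    = 6.2/2.16 × [0.072×log₁₀(91.6/78.295) + 0.32×log₁₀(129.8/91.6)]
    = 2.8704 × [0.0049076 + 0.048441] = 0.1531 m

S_c ≈ 153 mm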